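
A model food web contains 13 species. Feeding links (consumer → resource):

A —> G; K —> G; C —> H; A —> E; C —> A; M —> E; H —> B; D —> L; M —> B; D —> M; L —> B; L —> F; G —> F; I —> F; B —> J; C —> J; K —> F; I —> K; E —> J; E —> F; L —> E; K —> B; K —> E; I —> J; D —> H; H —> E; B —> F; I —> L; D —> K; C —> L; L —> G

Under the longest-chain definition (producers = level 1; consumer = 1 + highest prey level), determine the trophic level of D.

Trophic level 4

F is a producer → level 1.
G eats F → level 2.
L eats G (level 2); other prey at levels: F 1, B 2, E 2 → level 3.
D eats L (level 3); other prey at levels: M 3, K 3, H 3 → level 4.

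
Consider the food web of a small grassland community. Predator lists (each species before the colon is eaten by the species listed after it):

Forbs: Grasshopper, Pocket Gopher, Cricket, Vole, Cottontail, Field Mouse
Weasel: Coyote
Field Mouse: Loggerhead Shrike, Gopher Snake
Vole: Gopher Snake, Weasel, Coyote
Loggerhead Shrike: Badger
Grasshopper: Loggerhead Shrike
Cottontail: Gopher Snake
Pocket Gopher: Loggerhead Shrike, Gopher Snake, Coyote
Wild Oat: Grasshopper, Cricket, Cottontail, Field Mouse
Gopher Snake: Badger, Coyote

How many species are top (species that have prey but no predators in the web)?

3

Top species (has prey, but nothing eats it): Cricket, Badger, Coyote.
Count: 3.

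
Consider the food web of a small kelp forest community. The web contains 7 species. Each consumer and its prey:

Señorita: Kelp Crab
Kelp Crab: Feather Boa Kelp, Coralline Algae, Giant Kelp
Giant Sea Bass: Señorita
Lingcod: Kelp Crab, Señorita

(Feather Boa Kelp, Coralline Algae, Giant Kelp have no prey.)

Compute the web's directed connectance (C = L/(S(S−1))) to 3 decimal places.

C = 0.167

The web has S = 7 species and L = 7 feeding links.
C = L / (S(S−1)) = 7 / 42 = 0.1667 ≈ 0.167.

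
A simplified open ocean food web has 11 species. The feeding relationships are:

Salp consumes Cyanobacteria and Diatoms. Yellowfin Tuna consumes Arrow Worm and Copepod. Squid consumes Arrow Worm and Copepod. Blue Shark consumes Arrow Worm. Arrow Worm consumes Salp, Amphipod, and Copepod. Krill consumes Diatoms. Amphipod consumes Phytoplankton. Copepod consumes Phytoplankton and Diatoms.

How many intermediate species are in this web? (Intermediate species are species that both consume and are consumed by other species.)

Intermediate species (has both prey and predators): Copepod, Amphipod, Salp, Arrow Worm.
Count: 4.

4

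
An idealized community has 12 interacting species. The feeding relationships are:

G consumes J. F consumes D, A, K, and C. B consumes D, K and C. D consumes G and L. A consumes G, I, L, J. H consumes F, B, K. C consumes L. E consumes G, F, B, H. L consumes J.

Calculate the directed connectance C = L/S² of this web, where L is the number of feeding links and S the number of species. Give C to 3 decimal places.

C = 0.160

The web has S = 12 species and L = 23 feeding links.
C = L / S² = 23 / 144 = 0.1597 ≈ 0.160.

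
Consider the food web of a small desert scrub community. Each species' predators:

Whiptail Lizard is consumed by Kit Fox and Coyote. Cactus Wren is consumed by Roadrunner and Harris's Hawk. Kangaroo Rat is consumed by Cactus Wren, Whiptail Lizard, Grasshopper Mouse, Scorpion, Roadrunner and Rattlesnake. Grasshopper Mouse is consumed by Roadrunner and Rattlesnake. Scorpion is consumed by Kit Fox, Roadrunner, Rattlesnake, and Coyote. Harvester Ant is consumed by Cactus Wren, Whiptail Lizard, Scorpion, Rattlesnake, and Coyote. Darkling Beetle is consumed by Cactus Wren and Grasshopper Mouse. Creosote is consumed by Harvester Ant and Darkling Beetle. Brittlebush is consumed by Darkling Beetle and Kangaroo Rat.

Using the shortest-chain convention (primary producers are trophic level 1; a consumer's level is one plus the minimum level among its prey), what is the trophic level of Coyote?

Trophic level 3

Creosote is a producer → level 1.
Harvester Ant eats Creosote → level 2.
Coyote eats Harvester Ant → level 3.
No prey of Coyote is below level 2, so 3 is the minimum.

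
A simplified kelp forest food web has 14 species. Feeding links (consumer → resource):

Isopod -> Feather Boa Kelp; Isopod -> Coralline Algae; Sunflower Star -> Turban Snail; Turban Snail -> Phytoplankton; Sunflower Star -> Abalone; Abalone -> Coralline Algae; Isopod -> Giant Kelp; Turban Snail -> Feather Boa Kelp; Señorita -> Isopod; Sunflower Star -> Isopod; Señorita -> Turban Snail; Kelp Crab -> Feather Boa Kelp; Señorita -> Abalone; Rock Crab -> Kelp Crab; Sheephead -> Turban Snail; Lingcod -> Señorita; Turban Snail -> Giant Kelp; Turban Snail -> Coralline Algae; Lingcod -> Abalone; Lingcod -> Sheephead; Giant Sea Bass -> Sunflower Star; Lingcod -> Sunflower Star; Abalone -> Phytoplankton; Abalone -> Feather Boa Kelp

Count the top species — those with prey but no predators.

Top species (has prey, but nothing eats it): Rock Crab, Giant Sea Bass, Lingcod.
Count: 3.

3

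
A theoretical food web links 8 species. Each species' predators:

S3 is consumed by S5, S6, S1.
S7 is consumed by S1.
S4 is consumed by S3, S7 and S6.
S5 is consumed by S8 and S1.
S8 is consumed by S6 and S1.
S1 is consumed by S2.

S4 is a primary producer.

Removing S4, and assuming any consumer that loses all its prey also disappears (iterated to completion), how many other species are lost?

7

Remove S4.
Round 1: S3 (all prey gone), S7 (all prey gone) → extinct.
Round 2: S5 (all prey gone) → extinct.
Round 3: S8 (all prey gone) → extinct.
Round 4: S6 (all prey gone), S1 (all prey gone) → extinct.
Round 5: S2 (all prey gone) → extinct.
No further losses. Total secondary extinctions: 7.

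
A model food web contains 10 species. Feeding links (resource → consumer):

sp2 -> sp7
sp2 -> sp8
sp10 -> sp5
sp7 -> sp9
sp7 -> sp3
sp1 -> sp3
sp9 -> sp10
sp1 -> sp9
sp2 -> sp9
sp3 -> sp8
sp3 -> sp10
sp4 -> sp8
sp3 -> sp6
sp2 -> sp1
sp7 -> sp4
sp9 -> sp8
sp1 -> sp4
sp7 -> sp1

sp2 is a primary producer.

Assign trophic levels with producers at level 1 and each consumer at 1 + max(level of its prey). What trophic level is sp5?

sp2 is a producer → level 1.
sp7 eats sp2 → level 2.
sp1 eats sp7 (level 2); other prey at levels: sp2 1 → level 3.
sp3 eats sp1 (level 3); other prey at levels: sp7 2 → level 4.
sp10 eats sp3 (level 4); other prey at levels: sp9 4 → level 5.
sp5 eats sp10 → level 6.

Trophic level 6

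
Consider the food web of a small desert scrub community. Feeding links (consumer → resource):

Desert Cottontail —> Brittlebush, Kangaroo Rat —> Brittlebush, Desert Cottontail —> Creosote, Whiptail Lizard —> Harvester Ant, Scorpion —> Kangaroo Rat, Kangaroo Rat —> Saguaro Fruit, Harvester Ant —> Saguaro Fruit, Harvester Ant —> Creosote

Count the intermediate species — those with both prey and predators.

Intermediate species (has both prey and predators): Harvester Ant, Kangaroo Rat.
Count: 2.

2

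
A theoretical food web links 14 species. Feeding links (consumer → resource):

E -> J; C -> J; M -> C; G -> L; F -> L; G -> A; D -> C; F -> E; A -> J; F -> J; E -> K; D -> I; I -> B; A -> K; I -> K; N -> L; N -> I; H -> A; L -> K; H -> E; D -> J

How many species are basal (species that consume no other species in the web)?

Basal species (no prey listed): J, K, B.
Count: 3.

3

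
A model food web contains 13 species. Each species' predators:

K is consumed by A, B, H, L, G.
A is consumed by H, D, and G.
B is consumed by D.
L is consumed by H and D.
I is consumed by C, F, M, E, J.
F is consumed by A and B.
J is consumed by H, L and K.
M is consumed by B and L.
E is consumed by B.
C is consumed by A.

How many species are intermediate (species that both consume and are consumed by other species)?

Intermediate species (has both prey and predators): M, C, J, F, E, K, B, L, A.
Count: 9.

9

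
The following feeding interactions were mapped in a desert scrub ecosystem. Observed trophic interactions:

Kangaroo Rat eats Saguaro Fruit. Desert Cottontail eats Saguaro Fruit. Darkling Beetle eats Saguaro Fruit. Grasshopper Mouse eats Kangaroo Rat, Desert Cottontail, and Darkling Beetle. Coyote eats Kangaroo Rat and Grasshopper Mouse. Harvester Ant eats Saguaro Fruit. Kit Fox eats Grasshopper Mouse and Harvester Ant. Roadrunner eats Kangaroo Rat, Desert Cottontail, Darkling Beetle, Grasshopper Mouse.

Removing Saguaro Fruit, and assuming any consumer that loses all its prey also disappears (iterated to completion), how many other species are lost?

Remove Saguaro Fruit.
Round 1: Desert Cottontail (all prey gone), Harvester Ant (all prey gone), Kangaroo Rat (all prey gone), Darkling Beetle (all prey gone) → extinct.
Round 2: Grasshopper Mouse (all prey gone) → extinct.
Round 3: Coyote (all prey gone), Roadrunner (all prey gone), Kit Fox (all prey gone) → extinct.
No further losses. Total secondary extinctions: 8.

8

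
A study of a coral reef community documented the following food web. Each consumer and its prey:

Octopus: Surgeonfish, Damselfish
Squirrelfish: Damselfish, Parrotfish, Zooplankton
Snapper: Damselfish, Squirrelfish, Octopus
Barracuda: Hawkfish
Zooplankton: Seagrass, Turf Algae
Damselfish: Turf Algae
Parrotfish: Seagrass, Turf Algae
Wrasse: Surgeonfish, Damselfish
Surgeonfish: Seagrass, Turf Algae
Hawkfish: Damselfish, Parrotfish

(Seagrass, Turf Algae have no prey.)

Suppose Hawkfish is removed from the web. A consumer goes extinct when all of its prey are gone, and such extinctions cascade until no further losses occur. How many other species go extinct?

1

Remove Hawkfish.
Round 1: Barracuda (all prey gone) → extinct.
No further losses. Total secondary extinctions: 1.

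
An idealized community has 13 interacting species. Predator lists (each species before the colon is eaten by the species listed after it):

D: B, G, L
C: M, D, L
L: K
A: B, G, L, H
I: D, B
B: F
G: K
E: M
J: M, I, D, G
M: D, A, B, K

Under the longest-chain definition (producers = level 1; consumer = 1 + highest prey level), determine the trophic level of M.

Trophic level 2

J is a producer → level 1.
M eats J (level 1); other prey at levels: C 1, E 1 → level 2.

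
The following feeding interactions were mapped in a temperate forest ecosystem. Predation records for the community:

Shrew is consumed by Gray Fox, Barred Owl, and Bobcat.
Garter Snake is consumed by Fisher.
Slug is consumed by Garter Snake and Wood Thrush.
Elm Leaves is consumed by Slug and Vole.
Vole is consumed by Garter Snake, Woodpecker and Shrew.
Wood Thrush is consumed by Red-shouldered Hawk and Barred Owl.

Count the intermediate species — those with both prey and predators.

5

Intermediate species (has both prey and predators): Slug, Vole, Wood Thrush, Garter Snake, Shrew.
Count: 5.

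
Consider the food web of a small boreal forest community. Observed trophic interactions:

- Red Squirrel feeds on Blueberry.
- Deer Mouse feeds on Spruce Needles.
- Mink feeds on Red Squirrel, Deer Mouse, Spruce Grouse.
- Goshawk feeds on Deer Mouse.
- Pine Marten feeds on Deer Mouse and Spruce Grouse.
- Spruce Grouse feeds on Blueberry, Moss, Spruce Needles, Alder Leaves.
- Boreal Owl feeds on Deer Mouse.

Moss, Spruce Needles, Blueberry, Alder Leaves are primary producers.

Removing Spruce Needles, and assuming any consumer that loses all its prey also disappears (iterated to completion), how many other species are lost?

3

Remove Spruce Needles.
Round 1: Deer Mouse (all prey gone) → extinct.
Round 2: Boreal Owl (all prey gone), Goshawk (all prey gone) → extinct.
No further losses. Total secondary extinctions: 3.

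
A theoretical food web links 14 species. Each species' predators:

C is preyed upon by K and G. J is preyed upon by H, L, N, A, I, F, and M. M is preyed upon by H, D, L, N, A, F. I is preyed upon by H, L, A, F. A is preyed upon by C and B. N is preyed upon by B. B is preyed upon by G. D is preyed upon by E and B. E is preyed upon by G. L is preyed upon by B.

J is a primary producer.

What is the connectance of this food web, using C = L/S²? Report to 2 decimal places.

The web has S = 14 species and L = 27 feeding links.
C = L / S² = 27 / 196 = 0.1378 ≈ 0.14.

C = 0.14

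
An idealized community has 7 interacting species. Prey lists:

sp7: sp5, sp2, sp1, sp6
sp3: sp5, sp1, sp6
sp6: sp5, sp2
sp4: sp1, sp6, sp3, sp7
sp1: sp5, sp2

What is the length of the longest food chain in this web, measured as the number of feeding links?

3 links

One longest chain: sp5 → sp1 → sp3 → sp4.
It has 4 species and 3 links.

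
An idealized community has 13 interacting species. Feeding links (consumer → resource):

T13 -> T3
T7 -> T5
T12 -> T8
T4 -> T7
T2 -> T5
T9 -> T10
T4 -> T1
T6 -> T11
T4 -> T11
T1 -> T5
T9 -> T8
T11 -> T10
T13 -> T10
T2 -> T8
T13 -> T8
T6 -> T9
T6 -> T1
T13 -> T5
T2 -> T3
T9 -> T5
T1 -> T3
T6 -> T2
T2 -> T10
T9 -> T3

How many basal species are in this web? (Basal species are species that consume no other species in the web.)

Basal species (no prey listed): T8, T3, T5, T10.
Count: 4.

4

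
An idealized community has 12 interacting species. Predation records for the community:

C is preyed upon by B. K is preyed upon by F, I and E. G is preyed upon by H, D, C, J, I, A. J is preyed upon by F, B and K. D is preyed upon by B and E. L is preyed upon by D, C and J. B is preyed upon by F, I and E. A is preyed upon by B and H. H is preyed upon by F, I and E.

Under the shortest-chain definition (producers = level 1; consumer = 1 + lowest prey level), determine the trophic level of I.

G is a producer → level 1.
I eats G → level 2.

Trophic level 2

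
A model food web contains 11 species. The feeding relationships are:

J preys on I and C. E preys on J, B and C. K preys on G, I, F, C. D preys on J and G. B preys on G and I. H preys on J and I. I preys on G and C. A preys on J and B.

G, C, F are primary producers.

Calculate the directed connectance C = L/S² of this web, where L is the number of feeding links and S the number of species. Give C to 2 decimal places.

C = 0.16

The web has S = 11 species and L = 19 feeding links.
C = L / S² = 19 / 121 = 0.1570 ≈ 0.16.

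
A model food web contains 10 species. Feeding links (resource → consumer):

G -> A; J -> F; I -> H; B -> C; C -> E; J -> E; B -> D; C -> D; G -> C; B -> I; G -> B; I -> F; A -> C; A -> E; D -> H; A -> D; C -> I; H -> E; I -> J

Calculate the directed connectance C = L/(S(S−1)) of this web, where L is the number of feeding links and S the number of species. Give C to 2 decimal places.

C = 0.21

The web has S = 10 species and L = 19 feeding links.
C = L / (S(S−1)) = 19 / 90 = 0.2111 ≈ 0.21.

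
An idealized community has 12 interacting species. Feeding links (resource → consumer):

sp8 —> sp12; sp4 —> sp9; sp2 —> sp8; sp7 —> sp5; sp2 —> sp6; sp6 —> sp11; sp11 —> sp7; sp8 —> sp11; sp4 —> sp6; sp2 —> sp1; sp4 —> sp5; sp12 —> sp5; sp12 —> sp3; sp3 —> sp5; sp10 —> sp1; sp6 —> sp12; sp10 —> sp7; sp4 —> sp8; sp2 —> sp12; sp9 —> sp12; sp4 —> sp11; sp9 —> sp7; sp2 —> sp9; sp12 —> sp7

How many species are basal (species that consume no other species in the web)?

3

Basal species (no prey listed): sp10, sp2, sp4.
Count: 3.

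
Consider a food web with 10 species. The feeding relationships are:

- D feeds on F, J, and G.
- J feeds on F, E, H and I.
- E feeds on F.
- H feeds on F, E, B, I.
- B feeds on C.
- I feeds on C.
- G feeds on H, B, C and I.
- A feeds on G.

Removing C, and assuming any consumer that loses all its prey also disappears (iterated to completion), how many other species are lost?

Remove C.
Round 1: B (all prey gone), I (all prey gone) → extinct.
No further losses. Total secondary extinctions: 2.

2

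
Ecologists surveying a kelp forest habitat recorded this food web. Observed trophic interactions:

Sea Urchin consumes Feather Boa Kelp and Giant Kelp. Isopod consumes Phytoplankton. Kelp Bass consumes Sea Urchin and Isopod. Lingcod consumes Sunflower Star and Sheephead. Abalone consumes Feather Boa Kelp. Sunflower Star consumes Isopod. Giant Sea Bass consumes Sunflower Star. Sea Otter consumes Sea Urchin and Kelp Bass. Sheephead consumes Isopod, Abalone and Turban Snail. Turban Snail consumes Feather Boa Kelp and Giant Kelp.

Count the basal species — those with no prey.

Basal species (no prey listed): Phytoplankton, Giant Kelp, Feather Boa Kelp.
Count: 3.

3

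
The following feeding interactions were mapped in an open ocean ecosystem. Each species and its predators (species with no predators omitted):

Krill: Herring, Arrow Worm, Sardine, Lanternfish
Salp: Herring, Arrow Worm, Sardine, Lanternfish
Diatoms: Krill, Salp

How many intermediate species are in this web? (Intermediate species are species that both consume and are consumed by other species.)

Intermediate species (has both prey and predators): Krill, Salp.
Count: 2.

2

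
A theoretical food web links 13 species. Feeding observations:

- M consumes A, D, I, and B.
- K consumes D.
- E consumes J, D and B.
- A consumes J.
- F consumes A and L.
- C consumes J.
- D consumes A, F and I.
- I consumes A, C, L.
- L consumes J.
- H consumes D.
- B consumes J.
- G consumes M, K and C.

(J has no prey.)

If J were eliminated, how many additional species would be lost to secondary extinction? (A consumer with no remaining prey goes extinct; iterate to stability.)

12

Remove J.
Round 1: C (all prey gone), B (all prey gone), A (all prey gone), L (all prey gone) → extinct.
Round 2: I (all prey gone), F (all prey gone) → extinct.
Round 3: D (all prey gone) → extinct.
Round 4: H (all prey gone), K (all prey gone), E (all prey gone), M (all prey gone) → extinct.
Round 5: G (all prey gone) → extinct.
No further losses. Total secondary extinctions: 12.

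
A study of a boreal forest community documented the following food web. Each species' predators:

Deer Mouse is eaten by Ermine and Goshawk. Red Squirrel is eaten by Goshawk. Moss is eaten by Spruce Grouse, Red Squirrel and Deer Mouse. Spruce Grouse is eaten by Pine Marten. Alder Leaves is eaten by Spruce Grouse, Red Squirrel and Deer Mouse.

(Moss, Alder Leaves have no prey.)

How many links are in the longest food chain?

2 links

One longest chain: Moss → Red Squirrel → Goshawk.
It has 3 species and 2 links.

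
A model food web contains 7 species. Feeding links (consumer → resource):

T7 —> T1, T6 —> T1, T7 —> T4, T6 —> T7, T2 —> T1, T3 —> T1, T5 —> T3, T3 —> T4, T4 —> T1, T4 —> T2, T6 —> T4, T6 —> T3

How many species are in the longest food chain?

One longest chain: T1 → T2 → T4 → T7 → T6.
It has 5 species and 4 links.

5 species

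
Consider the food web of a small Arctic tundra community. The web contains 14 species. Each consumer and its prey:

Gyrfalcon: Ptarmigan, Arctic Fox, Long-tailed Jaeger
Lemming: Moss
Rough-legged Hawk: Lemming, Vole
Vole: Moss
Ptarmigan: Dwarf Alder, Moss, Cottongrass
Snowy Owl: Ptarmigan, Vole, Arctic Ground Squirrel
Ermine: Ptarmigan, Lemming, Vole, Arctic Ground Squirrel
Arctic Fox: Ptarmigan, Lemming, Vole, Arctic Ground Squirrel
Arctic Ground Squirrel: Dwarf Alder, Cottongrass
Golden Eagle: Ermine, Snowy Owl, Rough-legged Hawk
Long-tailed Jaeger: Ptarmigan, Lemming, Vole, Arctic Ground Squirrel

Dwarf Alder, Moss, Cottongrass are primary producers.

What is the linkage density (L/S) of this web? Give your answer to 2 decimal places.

L/S = 2.14

There are L = 30 links among S = 14 species.
L/S = 30/14 = 2.1429 ≈ 2.14.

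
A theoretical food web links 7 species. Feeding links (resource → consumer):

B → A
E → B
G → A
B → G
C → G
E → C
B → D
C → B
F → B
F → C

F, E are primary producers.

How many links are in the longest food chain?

4 links

One longest chain: F → C → B → G → A.
It has 5 species and 4 links.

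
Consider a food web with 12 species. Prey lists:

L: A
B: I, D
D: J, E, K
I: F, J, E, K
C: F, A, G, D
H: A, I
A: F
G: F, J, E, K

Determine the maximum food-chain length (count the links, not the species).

2 links

One longest chain: F → I → B.
It has 3 species and 2 links.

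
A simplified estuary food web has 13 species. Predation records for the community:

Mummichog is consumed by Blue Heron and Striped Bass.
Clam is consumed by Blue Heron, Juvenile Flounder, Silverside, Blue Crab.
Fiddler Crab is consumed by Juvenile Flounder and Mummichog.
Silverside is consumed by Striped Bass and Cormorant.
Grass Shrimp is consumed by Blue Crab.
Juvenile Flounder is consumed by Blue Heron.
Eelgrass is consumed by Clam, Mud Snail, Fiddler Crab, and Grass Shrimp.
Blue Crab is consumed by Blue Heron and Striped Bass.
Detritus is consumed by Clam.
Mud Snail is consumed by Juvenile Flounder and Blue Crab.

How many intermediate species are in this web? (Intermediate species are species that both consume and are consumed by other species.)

8

Intermediate species (has both prey and predators): Clam, Mud Snail, Grass Shrimp, Fiddler Crab, Juvenile Flounder, Silverside, Mummichog, Blue Crab.
Count: 8.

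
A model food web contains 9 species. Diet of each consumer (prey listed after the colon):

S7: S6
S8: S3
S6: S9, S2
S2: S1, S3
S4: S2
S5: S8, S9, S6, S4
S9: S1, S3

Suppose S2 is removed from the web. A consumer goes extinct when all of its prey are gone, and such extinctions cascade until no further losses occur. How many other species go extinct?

1

Remove S2.
Round 1: S4 (all prey gone) → extinct.
No further losses. Total secondary extinctions: 1.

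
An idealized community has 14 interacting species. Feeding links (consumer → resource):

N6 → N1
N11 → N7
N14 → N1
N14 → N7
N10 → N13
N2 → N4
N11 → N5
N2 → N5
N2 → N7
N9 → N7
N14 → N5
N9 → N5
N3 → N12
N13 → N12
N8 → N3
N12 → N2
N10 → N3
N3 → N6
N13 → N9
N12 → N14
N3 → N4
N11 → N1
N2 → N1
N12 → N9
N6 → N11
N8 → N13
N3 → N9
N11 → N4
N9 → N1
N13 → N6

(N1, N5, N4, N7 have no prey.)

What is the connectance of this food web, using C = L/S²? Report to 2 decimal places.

The web has S = 14 species and L = 30 feeding links.
C = L / S² = 30 / 196 = 0.1531 ≈ 0.15.

C = 0.15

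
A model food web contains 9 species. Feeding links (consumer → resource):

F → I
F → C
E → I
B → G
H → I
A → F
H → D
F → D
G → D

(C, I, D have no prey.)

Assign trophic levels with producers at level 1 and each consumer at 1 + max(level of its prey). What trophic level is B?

Trophic level 3

D is a producer → level 1.
G eats D → level 2.
B eats G → level 3.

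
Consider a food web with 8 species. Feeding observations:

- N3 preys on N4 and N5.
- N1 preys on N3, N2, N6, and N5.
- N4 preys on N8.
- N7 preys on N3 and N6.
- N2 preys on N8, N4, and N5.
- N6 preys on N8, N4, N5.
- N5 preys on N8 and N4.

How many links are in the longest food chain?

One longest chain: N8 → N4 → N5 → N3 → N7.
It has 5 species and 4 links.

4 links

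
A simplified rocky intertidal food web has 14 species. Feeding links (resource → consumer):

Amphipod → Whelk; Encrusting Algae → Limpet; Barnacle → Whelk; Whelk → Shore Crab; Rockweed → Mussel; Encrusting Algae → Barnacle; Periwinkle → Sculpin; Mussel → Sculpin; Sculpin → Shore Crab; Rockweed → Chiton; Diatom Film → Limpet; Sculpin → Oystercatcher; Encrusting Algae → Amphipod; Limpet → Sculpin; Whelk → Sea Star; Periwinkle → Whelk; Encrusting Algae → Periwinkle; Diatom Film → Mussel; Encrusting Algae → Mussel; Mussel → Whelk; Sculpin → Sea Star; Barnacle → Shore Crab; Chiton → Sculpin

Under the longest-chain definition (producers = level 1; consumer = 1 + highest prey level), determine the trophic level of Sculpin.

Encrusting Algae is a producer → level 1.
Limpet eats Encrusting Algae (level 1); other prey at levels: Diatom Film 1 → level 2.
Sculpin eats Limpet (level 2); other prey at levels: Mussel 2, Chiton 2, Periwinkle 2 → level 3.

Trophic level 3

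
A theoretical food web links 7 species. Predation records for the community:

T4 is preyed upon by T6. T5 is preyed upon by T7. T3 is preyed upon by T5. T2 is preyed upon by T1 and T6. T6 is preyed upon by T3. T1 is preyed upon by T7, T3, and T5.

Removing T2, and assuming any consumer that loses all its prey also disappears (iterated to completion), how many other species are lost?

Remove T2.
Round 1: T1 (all prey gone) → extinct.
No further losses. Total secondary extinctions: 1.

1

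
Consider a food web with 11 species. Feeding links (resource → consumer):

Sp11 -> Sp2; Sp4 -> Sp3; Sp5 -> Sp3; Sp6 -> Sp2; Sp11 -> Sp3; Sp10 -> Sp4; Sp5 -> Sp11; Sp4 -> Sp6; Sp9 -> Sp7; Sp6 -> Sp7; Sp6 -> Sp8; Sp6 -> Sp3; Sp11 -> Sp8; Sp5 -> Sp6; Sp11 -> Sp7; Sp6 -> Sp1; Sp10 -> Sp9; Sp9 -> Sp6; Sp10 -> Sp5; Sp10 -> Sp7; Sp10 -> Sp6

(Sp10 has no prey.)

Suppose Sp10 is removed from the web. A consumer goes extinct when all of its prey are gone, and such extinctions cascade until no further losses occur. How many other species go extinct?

Remove Sp10.
Round 1: Sp4 (all prey gone), Sp5 (all prey gone), Sp9 (all prey gone) → extinct.
Round 2: Sp11 (all prey gone), Sp6 (all prey gone) → extinct.
Round 3: Sp7 (all prey gone), Sp1 (all prey gone), Sp3 (all prey gone), Sp8 (all prey gone), Sp2 (all prey gone) → extinct.
No further losses. Total secondary extinctions: 10.

10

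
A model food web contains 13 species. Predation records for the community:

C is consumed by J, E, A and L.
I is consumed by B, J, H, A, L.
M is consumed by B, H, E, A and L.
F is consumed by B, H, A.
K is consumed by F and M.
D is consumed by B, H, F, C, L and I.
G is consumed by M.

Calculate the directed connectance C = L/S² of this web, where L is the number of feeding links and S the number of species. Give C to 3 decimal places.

C = 0.154

The web has S = 13 species and L = 26 feeding links.
C = L / S² = 26 / 169 = 0.1538 ≈ 0.154.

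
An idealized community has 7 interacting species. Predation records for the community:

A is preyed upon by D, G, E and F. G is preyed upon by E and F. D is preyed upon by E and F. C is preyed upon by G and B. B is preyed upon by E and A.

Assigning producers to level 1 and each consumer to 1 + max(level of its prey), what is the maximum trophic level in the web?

5

Producers (level 1): C.
C → B → A → D → E gives E level 5.
No species has a prey at level 5, so no species reaches level 6.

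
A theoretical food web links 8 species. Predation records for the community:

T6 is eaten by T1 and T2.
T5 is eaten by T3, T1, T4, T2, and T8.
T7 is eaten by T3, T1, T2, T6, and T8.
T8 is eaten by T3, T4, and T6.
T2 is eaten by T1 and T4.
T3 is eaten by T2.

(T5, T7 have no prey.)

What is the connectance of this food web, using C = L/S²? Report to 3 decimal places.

The web has S = 8 species and L = 18 feeding links.
C = L / S² = 18 / 64 = 0.2812 ≈ 0.281.

C = 0.281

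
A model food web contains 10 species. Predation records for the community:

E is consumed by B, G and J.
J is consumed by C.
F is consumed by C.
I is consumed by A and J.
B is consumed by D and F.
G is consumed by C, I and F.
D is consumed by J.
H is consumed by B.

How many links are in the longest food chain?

One longest chain: E → G → I → J → C.
It has 5 species and 4 links.

4 links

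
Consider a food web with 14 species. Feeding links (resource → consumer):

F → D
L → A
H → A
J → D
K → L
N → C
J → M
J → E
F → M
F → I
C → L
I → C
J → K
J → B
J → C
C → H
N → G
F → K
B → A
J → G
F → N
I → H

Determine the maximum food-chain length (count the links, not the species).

4 links

One longest chain: F → I → C → L → A.
It has 5 species and 4 links.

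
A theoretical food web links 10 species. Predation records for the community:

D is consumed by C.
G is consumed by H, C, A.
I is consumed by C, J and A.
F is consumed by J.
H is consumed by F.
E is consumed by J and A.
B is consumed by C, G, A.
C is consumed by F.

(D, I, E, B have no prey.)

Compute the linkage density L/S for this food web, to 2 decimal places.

There are L = 15 links among S = 10 species.
L/S = 15/10 = 1.5000 ≈ 1.50.

L/S = 1.50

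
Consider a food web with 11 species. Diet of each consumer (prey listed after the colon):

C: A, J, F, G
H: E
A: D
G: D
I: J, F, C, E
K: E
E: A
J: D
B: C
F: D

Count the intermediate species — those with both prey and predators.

Intermediate species (has both prey and predators): A, J, F, G, C, E.
Count: 6.

6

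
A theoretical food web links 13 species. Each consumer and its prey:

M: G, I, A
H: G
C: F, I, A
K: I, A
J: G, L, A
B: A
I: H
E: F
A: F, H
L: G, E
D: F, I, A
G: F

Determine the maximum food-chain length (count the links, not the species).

One longest chain: F → G → H → I → D.
It has 5 species and 4 links.

4 links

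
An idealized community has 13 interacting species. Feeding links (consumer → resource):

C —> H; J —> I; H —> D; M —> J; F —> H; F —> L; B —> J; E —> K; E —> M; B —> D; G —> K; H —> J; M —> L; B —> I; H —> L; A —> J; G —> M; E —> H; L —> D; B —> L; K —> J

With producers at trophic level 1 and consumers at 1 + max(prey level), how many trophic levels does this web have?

Producers (level 1): D, I.
I → J → K → G gives G level 4.
No species has a prey at level 4, so no species reaches level 5.

4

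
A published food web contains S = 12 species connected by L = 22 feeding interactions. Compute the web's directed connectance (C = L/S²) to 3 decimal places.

The web has S = 12 species and L = 22 feeding links.
C = L / S² = 22 / 144 = 0.1528 ≈ 0.153.

C = 0.153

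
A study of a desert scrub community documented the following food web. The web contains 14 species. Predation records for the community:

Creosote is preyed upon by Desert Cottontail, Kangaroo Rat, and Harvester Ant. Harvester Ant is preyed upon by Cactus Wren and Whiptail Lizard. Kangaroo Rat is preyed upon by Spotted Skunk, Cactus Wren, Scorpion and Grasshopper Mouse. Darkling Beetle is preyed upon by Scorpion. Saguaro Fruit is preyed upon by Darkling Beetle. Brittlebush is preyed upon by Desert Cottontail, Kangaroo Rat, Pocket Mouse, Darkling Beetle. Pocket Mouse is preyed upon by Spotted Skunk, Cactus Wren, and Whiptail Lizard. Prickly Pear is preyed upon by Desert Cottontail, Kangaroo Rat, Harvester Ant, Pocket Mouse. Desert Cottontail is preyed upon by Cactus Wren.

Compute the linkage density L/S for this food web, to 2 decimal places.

L/S = 1.64

There are L = 23 links among S = 14 species.
L/S = 23/14 = 1.6429 ≈ 1.64.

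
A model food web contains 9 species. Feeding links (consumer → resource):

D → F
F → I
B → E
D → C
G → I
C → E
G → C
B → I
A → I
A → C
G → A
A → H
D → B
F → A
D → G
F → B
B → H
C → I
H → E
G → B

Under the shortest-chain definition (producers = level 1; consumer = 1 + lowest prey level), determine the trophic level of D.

E is a producer → level 1.
C eats E → level 2.
D eats C → level 3.
No prey of D is below level 2, so 3 is the minimum.

Trophic level 3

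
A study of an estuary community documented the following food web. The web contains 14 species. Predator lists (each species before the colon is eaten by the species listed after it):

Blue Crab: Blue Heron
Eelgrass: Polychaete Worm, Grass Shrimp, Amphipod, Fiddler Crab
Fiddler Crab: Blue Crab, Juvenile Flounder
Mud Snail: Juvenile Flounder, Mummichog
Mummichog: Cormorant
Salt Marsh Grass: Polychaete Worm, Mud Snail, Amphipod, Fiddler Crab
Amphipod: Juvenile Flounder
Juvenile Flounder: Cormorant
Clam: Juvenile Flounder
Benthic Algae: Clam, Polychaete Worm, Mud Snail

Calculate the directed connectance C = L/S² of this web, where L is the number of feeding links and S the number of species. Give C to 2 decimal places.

C = 0.10

The web has S = 14 species and L = 20 feeding links.
C = L / S² = 20 / 196 = 0.1020 ≈ 0.10.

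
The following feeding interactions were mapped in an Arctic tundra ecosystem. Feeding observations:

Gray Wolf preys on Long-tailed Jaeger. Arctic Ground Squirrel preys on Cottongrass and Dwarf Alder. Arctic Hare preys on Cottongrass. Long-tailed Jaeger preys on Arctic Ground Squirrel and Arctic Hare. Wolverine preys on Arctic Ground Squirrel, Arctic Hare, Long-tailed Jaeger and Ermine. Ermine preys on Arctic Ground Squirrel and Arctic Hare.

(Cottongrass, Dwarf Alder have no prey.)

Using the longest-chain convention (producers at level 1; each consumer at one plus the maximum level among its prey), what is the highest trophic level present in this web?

4

Producers (level 1): Cottongrass, Dwarf Alder.
Cottongrass → Arctic Hare → Long-tailed Jaeger → Wolverine gives Wolverine level 4.
No species has a prey at level 4, so no species reaches level 5.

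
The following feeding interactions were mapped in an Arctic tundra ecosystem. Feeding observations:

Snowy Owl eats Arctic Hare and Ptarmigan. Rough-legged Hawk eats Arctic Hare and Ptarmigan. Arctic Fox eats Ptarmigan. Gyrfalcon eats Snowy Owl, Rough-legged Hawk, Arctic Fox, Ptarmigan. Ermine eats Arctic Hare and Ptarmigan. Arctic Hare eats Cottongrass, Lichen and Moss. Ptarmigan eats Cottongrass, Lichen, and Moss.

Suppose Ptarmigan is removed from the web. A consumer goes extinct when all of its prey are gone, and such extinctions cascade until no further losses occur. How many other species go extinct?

Remove Ptarmigan.
Round 1: Arctic Fox (all prey gone) → extinct.
No further losses. Total secondary extinctions: 1.

1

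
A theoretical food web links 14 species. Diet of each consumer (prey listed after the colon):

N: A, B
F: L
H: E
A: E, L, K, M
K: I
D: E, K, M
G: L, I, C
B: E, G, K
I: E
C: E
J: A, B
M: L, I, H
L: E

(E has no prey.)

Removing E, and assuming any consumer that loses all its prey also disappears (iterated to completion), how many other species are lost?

Remove E.
Round 1: L (all prey gone), I (all prey gone), C (all prey gone), H (all prey gone) → extinct.
Round 2: F (all prey gone), G (all prey gone), K (all prey gone), M (all prey gone) → extinct.
Round 3: A (all prey gone), B (all prey gone), D (all prey gone) → extinct.
Round 4: N (all prey gone), J (all prey gone) → extinct.
No further losses. Total secondary extinctions: 13.

13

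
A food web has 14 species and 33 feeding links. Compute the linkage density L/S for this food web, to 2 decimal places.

There are L = 33 links among S = 14 species.
L/S = 33/14 = 2.3571 ≈ 2.36.

L/S = 2.36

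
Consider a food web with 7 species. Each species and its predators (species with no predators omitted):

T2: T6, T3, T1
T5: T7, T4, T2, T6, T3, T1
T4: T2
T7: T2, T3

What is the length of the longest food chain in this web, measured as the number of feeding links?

3 links

One longest chain: T5 → T7 → T2 → T6.
It has 4 species and 3 links.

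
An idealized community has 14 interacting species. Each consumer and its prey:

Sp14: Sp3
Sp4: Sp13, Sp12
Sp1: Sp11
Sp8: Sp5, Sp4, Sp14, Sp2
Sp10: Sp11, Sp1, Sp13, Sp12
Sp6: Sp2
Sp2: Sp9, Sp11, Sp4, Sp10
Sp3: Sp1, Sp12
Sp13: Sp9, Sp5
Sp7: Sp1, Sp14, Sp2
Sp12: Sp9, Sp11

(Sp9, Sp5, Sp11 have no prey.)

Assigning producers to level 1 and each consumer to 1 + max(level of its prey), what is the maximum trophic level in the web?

5

Producers (level 1): Sp9, Sp5, Sp11.
Sp11 → Sp1 → Sp10 → Sp2 → Sp8 gives Sp8 level 5.
No species has a prey at level 5, so no species reaches level 6.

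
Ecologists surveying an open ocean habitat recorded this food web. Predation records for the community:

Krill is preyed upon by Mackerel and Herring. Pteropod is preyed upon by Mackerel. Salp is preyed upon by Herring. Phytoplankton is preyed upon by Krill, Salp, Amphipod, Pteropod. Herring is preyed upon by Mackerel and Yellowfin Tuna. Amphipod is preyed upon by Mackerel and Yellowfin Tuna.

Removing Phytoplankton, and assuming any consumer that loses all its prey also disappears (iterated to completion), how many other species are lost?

Remove Phytoplankton.
Round 1: Salp (all prey gone), Pteropod (all prey gone), Krill (all prey gone), Amphipod (all prey gone) → extinct.
Round 2: Herring (all prey gone) → extinct.
Round 3: Mackerel (all prey gone), Yellowfin Tuna (all prey gone) → extinct.
No further losses. Total secondary extinctions: 7.

7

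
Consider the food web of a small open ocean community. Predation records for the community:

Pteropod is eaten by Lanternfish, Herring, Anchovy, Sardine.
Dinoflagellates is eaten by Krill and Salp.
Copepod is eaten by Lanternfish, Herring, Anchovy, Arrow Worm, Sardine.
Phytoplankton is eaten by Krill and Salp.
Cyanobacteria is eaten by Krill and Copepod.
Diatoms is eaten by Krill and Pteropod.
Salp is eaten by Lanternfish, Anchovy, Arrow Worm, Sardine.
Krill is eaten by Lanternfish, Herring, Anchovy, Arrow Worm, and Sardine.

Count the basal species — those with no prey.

4

Basal species (no prey listed): Dinoflagellates, Phytoplankton, Cyanobacteria, Diatoms.
Count: 4.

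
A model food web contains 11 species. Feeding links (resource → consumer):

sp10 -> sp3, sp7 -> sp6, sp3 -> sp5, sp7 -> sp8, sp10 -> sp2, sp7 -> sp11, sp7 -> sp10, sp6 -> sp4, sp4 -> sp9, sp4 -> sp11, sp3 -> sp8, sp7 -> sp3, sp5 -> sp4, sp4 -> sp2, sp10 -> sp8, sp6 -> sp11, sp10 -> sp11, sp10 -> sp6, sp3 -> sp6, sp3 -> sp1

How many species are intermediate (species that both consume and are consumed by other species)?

Intermediate species (has both prey and predators): sp10, sp3, sp6, sp5, sp4.
Count: 5.

5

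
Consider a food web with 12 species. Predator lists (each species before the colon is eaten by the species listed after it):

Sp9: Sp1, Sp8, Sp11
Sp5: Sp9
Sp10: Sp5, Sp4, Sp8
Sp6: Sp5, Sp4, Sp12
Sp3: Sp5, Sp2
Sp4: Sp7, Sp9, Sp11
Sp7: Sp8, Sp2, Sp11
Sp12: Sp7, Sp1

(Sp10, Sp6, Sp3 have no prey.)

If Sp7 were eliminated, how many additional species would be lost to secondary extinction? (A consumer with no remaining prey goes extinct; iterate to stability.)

0

Remove Sp7.
Every predator of it retains at least one other prey: Sp8 still has Sp10, Sp9; Sp2 still has Sp3; Sp11 still has Sp4, Sp9.
No consumer loses all prey, so no secondary extinctions occur.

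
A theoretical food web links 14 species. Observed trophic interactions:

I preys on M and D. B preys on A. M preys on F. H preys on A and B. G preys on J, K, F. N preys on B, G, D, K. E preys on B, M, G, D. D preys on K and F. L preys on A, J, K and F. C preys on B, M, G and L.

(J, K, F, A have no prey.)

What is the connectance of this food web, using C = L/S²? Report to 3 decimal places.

The web has S = 14 species and L = 27 feeding links.
C = L / S² = 27 / 196 = 0.1378 ≈ 0.138.

C = 0.138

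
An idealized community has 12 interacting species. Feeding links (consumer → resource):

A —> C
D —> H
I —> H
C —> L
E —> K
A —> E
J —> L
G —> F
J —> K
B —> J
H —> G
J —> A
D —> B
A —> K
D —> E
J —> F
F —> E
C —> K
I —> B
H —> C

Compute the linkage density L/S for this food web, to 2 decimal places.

There are L = 20 links among S = 12 species.
L/S = 20/12 = 1.6667 ≈ 1.67.

L/S = 1.67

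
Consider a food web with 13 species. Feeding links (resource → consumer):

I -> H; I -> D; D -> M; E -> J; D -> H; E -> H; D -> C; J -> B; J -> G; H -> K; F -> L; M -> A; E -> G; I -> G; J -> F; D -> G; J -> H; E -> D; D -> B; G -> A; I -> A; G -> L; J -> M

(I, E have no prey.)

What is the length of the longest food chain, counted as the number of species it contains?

One longest chain: E → J → F → L.
It has 4 species and 3 links.

4 species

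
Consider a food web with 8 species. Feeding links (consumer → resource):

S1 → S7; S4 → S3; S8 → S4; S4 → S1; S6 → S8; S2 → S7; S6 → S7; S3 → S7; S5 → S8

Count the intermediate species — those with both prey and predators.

Intermediate species (has both prey and predators): S1, S3, S4, S8.
Count: 4.

4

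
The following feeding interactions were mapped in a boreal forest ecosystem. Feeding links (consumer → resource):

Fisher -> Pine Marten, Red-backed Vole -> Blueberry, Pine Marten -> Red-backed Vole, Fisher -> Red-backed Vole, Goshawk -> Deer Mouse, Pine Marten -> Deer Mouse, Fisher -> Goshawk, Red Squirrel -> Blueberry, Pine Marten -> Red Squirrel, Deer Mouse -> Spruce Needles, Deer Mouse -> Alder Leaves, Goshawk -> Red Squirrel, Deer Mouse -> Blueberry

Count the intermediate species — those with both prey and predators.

5

Intermediate species (has both prey and predators): Red Squirrel, Deer Mouse, Red-backed Vole, Goshawk, Pine Marten.
Count: 5.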